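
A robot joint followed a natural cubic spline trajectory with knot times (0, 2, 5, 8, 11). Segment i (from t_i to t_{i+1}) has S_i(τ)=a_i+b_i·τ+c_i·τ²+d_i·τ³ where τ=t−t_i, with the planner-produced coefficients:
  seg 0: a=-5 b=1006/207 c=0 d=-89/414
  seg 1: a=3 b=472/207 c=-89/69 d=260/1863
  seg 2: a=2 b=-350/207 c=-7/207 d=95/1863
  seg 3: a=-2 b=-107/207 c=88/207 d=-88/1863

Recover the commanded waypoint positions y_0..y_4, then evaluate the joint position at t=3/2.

y_0=-5 y_1=3 y_2=2 y_3=-2 y_4=-1
S(3/2) = 1727/1104

y_0 = S_0(0) = a_0 = -5
y_1 = S_1(0) = a_1 = 3
y_2 = S_2(0) = a_2 = 2
y_3 = S_3(0) = a_3 = -2
y_4 = S_3(3) = -1
t_q=3/2 is in segment 0 (τ=3/2); S_0(τ)=1727/1104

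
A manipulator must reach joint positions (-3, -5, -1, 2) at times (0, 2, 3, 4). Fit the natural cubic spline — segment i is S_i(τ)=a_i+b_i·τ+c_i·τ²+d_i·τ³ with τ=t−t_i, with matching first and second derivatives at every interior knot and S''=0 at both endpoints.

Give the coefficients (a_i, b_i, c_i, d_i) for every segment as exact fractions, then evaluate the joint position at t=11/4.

Δ: Δ0=-1, Δ1=4, Δ2=3
row 1: diag=6, rhs=30; c'=1/6, d'=5
row 2: denom=4−1·1/6=23/6; d'=(-6−1·5)/(23/6)=-66/23
back: M2=-66/23
back: M1=5−1/6·-66/23=126/23
M: M0=0, M1=126/23, M2=-66/23, M3=0
seg 0: a=-3, c=M0/2=0, d=(M1−M0)/(6·2)=21/46, b=Δ0−h0·(2M0+M1)/6=-65/23
seg 1: a=-5, c=M1/2=63/23, d=(M2−M1)/(6·1)=-32/23, b=Δ1−h1·(2M1+M2)/6=61/23
seg 2: a=-1, c=M2/2=-33/23, d=(M3−M2)/(6·1)=11/23, b=Δ2−h2·(2M2+M3)/6=91/23
t_q=11/4 → seg 1, τ=3/4; S=-5+61/23·τ+63/23·τ²+-32/23·τ³=-757/368

  seg 0: a=-3 b=-65/23 c=0 d=21/46
  seg 1: a=-5 b=61/23 c=63/23 d=-32/23
  seg 2: a=-1 b=91/23 c=-33/23 d=11/23
S(11/4) = -757/368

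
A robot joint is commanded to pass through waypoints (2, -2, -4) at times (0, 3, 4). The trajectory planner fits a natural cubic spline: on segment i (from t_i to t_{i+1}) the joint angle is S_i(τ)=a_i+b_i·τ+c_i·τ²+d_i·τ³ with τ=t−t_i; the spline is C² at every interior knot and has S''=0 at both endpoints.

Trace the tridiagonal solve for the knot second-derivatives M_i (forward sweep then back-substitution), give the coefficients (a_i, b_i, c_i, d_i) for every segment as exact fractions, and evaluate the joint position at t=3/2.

Δ: Δ0=-4/3, Δ1=-2
row 1: diag=8, rhs=-4; c'=1/8, d'=-1/2
back: M1=-1/2
M: M0=0, M1=-1/2, M2=0
seg 0: a=2, c=M0/2=0, d=(M1−M0)/(6·3)=-1/36, b=Δ0−h0·(2M0+M1)/6=-13/12
seg 1: a=-2, c=M1/2=-1/4, d=(M2−M1)/(6·1)=1/12, b=Δ1−h1·(2M1+M2)/6=-11/6
t_q=3/2 → seg 0, τ=3/2; S=2+-13/12·τ+0·τ²+-1/36·τ³=9/32

  seg 0: a=2 b=-13/12 c=0 d=-1/36
  seg 1: a=-2 b=-11/6 c=-1/4 d=1/12
S(3/2) = 9/32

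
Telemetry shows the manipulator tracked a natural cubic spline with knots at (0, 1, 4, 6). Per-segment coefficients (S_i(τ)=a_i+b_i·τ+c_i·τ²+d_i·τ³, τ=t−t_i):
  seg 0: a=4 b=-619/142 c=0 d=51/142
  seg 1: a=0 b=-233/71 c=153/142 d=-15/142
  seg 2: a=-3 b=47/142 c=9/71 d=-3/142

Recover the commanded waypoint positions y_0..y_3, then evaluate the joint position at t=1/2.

y_0 = S_0(0) = a_0 = 4
y_1 = S_1(0) = a_1 = 0
y_2 = S_2(0) = a_2 = -3
y_3 = S_2(2) = -2
t_q=1/2 is in segment 0 (τ=1/2); S_0(τ)=2119/1136

y_0=4 y_1=0 y_2=-3 y_3=-2
S(1/2) = 2119/1136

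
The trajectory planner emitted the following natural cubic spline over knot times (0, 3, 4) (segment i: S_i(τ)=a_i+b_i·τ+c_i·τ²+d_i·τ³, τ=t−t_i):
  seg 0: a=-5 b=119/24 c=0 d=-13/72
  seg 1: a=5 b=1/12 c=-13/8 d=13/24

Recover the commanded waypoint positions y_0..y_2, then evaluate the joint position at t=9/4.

y_0 = S_0(0) = a_0 = -5
y_1 = S_1(0) = a_1 = 5
y_2 = S_1(1) = 4
t_q=9/4 is in segment 0 (τ=9/4); S_0(τ)=2099/512

y_0=-5 y_1=5 y_2=4
S(9/4) = 2099/512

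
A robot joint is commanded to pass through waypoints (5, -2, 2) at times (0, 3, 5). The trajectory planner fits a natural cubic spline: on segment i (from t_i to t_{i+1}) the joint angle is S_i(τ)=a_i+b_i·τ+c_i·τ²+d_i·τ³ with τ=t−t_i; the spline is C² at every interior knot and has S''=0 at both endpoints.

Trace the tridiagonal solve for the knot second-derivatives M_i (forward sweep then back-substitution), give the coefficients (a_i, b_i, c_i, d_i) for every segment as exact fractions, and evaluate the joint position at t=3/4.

Δ: Δ0=-7/3, Δ1=2
row 1: diag=10, rhs=26; c'=1/5, d'=13/5
back: M1=13/5
M: M0=0, M1=13/5, M2=0
seg 0: a=5, c=M0/2=0, d=(M1−M0)/(6·3)=13/90, b=Δ0−h0·(2M0+M1)/6=-109/30
seg 1: a=-2, c=M1/2=13/10, d=(M2−M1)/(6·2)=-13/60, b=Δ1−h1·(2M1+M2)/6=4/15
t_q=3/4 → seg 0, τ=3/4; S=5+-109/30·τ+0·τ²+13/90·τ³=299/128

  seg 0: a=5 b=-109/30 c=0 d=13/90
  seg 1: a=-2 b=4/15 c=13/10 d=-13/60
S(3/4) = 299/128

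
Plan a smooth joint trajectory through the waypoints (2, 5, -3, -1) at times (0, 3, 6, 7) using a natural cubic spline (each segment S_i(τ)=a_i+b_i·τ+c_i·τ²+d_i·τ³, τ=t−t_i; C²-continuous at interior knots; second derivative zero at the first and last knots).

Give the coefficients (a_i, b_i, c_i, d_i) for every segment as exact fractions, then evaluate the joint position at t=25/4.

Δ: Δ0=1, Δ1=-8/3, Δ2=2
row 1: diag=12, rhs=-22; c'=1/4, d'=-11/6
row 2: denom=8−3·1/4=29/4; d'=(28−3·-11/6)/(29/4)=134/29
back: M2=134/29
back: M1=-11/6−1/4·134/29=-260/87
M: M0=0, M1=-260/87, M2=134/29, M3=0
seg 0: a=2, c=M0/2=0, d=(M1−M0)/(6·3)=-130/783, b=Δ0−h0·(2M0+M1)/6=217/87
seg 1: a=5, c=M1/2=-130/87, d=(M2−M1)/(6·3)=331/783, b=Δ1−h1·(2M1+M2)/6=-173/87
seg 2: a=-3, c=M2/2=67/29, d=(M3−M2)/(6·1)=-67/87, b=Δ2−h2·(2M2+M3)/6=40/87
t_q=25/4 → seg 2, τ=1/4; S=-3+40/87·τ+67/29·τ²+-67/87·τ³=-5109/1856

  seg 0: a=2 b=217/87 c=0 d=-130/783
  seg 1: a=5 b=-173/87 c=-130/87 d=331/783
  seg 2: a=-3 b=40/87 c=67/29 d=-67/87
S(25/4) = -5109/1856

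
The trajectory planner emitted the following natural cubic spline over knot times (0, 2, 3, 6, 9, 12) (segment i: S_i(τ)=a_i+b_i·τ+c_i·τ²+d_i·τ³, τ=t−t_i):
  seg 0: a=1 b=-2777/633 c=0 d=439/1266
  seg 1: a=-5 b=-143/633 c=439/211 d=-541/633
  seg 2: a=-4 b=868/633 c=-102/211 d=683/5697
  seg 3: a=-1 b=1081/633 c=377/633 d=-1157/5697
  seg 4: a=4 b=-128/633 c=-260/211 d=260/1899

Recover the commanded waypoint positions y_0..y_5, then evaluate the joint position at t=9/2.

y_0 = S_0(0) = a_0 = 1
y_1 = S_1(0) = a_1 = -5
y_2 = S_2(0) = a_2 = -4
y_3 = S_3(0) = a_3 = -1
y_4 = S_4(0) = a_4 = 4
y_5 = S_4(3) = -4
t_q=9/2 is in segment 2 (τ=3/2); S_2(τ)=-4433/1688

y_0=1 y_1=-5 y_2=-4 y_3=-1 y_4=4 y_5=-4
S(9/2) = -4433/1688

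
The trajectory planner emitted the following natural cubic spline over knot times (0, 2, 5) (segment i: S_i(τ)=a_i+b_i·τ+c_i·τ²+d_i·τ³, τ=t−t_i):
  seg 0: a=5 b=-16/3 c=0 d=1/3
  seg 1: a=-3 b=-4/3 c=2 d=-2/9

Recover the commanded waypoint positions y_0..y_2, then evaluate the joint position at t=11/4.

y_0=5 y_1=-3 y_2=5
S(11/4) = -95/32

y_0 = S_0(0) = a_0 = 5
y_1 = S_1(0) = a_1 = -3
y_2 = S_1(3) = 5
t_q=11/4 is in segment 1 (τ=3/4); S_1(τ)=-95/32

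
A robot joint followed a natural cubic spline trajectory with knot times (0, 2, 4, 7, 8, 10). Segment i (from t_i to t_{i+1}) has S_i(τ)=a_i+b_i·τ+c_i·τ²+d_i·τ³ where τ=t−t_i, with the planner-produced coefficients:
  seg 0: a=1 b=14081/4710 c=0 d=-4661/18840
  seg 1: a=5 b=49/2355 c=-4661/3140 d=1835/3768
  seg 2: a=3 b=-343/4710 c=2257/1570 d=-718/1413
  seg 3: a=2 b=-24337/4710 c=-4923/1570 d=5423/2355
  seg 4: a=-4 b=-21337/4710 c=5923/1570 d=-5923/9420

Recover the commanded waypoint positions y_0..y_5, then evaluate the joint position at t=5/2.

y_0 = S_0(0) = a_0 = 1
y_1 = S_1(0) = a_1 = 5
y_2 = S_2(0) = a_2 = 3
y_3 = S_3(0) = a_3 = 2
y_4 = S_4(0) = a_4 = -4
y_5 = S_4(2) = -3
t_q=5/2 is in segment 1 (τ=1/2); S_1(τ)=236137/50240

y_0=1 y_1=5 y_2=3 y_3=2 y_4=-4 y_5=-3
S(5/2) = 236137/50240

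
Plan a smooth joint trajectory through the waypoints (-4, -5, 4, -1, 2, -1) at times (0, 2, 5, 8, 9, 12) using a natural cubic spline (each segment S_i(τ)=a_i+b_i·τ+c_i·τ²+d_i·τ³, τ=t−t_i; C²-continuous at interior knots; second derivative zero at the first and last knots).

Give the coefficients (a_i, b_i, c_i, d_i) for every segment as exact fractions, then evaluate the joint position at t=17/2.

  seg 0: a=-4 b=-6955/4182 c=0 d=608/2091
  seg 1: a=-5 b=7637/4182 c=1216/697 d=-16979/37638
  seg 2: a=4 b=14/123 c=-9683/4182 d=7201/12546
  seg 3: a=-1 b=7187/4182 c=5960/2091 d=-2187/1394
  seg 4: a=2 b=5672/2091 c=-7763/4182 d=7763/37638
S(17/2) = 12571/33456

Δ: Δ0=-1/2, Δ1=3, Δ2=-5/3, Δ3=3, Δ4=-1
row 1: diag=10, rhs=21; c'=3/10, d'=21/10
row 2: denom=12−3·3/10=111/10; d'=(-28−3·21/10)/(111/10)=-343/111
row 3: denom=8−3·10/37=266/37; d'=(28−3·-343/111)/(266/37)=197/38
row 4: denom=8−1·37/266=2091/266; d'=(-24−1·197/38)/(2091/266)=-7763/2091
back: M4=-7763/2091
back: M3=197/38−37/266·-7763/2091=11920/2091
back: M2=-343/111−10/37·11920/2091=-9683/2091
back: M1=21/10−3/10·-9683/2091=2432/697
M: M0=0, M1=2432/697, M2=-9683/2091, M3=11920/2091, M4=-7763/2091, M5=0
seg 0: a=-4, c=M0/2=0, d=(M1−M0)/(6·2)=608/2091, b=Δ0−h0·(2M0+M1)/6=-6955/4182
seg 1: a=-5, c=M1/2=1216/697, d=(M2−M1)/(6·3)=-16979/37638, b=Δ1−h1·(2M1+M2)/6=7637/4182
seg 2: a=4, c=M2/2=-9683/4182, d=(M3−M2)/(6·3)=7201/12546, b=Δ2−h2·(2M2+M3)/6=14/123
seg 3: a=-1, c=M3/2=5960/2091, d=(M4−M3)/(6·1)=-2187/1394, b=Δ3−h3·(2M3+M4)/6=7187/4182
seg 4: a=2, c=M4/2=-7763/4182, d=(M5−M4)/(6·3)=7763/37638, b=Δ4−h4·(2M4+M5)/6=5672/2091
t_q=17/2 → seg 3, τ=1/2; S=-1+7187/4182·τ+5960/2091·τ²+-2187/1394·τ³=12571/33456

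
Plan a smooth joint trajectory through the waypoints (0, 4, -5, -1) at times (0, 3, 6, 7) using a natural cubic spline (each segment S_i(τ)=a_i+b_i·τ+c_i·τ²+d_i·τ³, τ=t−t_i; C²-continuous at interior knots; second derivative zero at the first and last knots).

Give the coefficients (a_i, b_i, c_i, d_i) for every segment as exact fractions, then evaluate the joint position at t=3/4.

  seg 0: a=0 b=283/87 c=0 d=-167/783
  seg 1: a=4 b=-218/87 c=-167/87 d=458/783
  seg 2: a=-5 b=154/87 c=97/29 d=-97/87
S(3/4) = 4361/1856

Δ: Δ0=4/3, Δ1=-3, Δ2=4
row 1: diag=12, rhs=-26; c'=1/4, d'=-13/6
row 2: denom=8−3·1/4=29/4; d'=(42−3·-13/6)/(29/4)=194/29
back: M2=194/29
back: M1=-13/6−1/4·194/29=-334/87
M: M0=0, M1=-334/87, M2=194/29, M3=0
seg 0: a=0, c=M0/2=0, d=(M1−M0)/(6·3)=-167/783, b=Δ0−h0·(2M0+M1)/6=283/87
seg 1: a=4, c=M1/2=-167/87, d=(M2−M1)/(6·3)=458/783, b=Δ1−h1·(2M1+M2)/6=-218/87
seg 2: a=-5, c=M2/2=97/29, d=(M3−M2)/(6·1)=-97/87, b=Δ2−h2·(2M2+M3)/6=154/87
t_q=3/4 → seg 0, τ=3/4; S=0+283/87·τ+0·τ²+-167/783·τ³=4361/1856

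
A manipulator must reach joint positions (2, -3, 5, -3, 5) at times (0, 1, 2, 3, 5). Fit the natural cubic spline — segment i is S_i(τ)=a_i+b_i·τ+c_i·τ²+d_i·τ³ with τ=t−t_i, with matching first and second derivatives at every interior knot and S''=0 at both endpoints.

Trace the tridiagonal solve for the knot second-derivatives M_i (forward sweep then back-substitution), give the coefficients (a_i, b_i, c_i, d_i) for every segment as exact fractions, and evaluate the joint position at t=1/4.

Δ: Δ0=-5, Δ1=8, Δ2=-8, Δ3=4
row 1: diag=4, rhs=78; c'=1/4, d'=39/2
row 2: denom=4−1·1/4=15/4; d'=(-96−1·39/2)/(15/4)=-154/5
row 3: denom=6−1·4/15=86/15; d'=(72−1·-154/5)/(86/15)=771/43
back: M3=771/43
back: M2=-154/5−4/15·771/43=-1530/43
back: M1=39/2−1/4·-1530/43=1221/43
M: M0=0, M1=1221/43, M2=-1530/43, M3=771/43, M4=0
seg 0: a=2, c=M0/2=0, d=(M1−M0)/(6·1)=407/86, b=Δ0−h0·(2M0+M1)/6=-837/86
seg 1: a=-3, c=M1/2=1221/86, d=(M2−M1)/(6·1)=-917/86, b=Δ1−h1·(2M1+M2)/6=192/43
seg 2: a=5, c=M2/2=-765/43, d=(M3−M2)/(6·1)=767/86, b=Δ2−h2·(2M2+M3)/6=75/86
seg 3: a=-3, c=M3/2=771/86, d=(M4−M3)/(6·2)=-257/172, b=Δ3−h3·(2M3+M4)/6=-342/43
t_q=1/4 → seg 0, τ=1/4; S=2+-837/86·τ+0·τ²+407/86·τ³=-1977/5504

  seg 0: a=2 b=-837/86 c=0 d=407/86
  seg 1: a=-3 b=192/43 c=1221/86 d=-917/86
  seg 2: a=5 b=75/86 c=-765/43 d=767/86
  seg 3: a=-3 b=-342/43 c=771/86 d=-257/172
S(1/4) = -1977/5504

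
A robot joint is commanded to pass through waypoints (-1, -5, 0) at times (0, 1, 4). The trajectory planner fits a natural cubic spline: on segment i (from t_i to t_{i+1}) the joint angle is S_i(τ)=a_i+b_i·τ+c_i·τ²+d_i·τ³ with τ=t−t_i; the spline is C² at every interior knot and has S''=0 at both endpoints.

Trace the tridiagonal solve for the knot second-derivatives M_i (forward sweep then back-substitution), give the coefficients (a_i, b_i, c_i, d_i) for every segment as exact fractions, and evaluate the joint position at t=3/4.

Δ: Δ0=-4, Δ1=5/3
row 1: diag=8, rhs=34; c'=3/8, d'=17/4
back: M1=17/4
M: M0=0, M1=17/4, M2=0
seg 0: a=-1, c=M0/2=0, d=(M1−M0)/(6·1)=17/24, b=Δ0−h0·(2M0+M1)/6=-113/24
seg 1: a=-5, c=M1/2=17/8, d=(M2−M1)/(6·3)=-17/72, b=Δ1−h1·(2M1+M2)/6=-31/12
t_q=3/4 → seg 0, τ=3/4; S=-1+-113/24·τ+0·τ²+17/24·τ³=-2167/512

  seg 0: a=-1 b=-113/24 c=0 d=17/24
  seg 1: a=-5 b=-31/12 c=17/8 d=-17/72
S(3/4) = -2167/512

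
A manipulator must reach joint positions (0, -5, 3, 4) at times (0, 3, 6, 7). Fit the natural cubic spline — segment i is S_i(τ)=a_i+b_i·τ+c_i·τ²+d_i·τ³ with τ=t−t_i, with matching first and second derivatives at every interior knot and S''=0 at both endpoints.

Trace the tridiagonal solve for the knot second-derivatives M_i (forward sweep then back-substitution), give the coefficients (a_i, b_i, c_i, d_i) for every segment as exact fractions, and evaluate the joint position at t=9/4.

Δ: Δ0=-5/3, Δ1=8/3, Δ2=1
row 1: diag=12, rhs=26; c'=1/4, d'=13/6
row 2: denom=8−3·1/4=29/4; d'=(-10−3·13/6)/(29/4)=-66/29
back: M2=-66/29
back: M1=13/6−1/4·-66/29=238/87
M: M0=0, M1=238/87, M2=-66/29, M3=0
seg 0: a=0, c=M0/2=0, d=(M1−M0)/(6·3)=119/783, b=Δ0−h0·(2M0+M1)/6=-88/29
seg 1: a=-5, c=M1/2=119/87, d=(M2−M1)/(6·3)=-218/783, b=Δ1−h1·(2M1+M2)/6=31/29
seg 2: a=3, c=M2/2=-33/29, d=(M3−M2)/(6·1)=11/29, b=Δ2−h2·(2M2+M3)/6=51/29
t_q=9/4 → seg 0, τ=9/4; S=0+-88/29·τ+0·τ²+119/783·τ³=-9459/1856

  seg 0: a=0 b=-88/29 c=0 d=119/783
  seg 1: a=-5 b=31/29 c=119/87 d=-218/783
  seg 2: a=3 b=51/29 c=-33/29 d=11/29
S(9/4) = -9459/1856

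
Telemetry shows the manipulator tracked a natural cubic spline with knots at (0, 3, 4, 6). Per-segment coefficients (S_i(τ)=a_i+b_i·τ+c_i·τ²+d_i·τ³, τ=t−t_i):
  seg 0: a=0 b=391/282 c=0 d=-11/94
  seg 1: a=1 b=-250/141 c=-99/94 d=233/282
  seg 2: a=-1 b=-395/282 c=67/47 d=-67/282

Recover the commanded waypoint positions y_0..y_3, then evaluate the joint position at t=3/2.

y_0=0 y_1=1 y_2=-1 y_3=0
S(3/2) = 1267/752

y_0 = S_0(0) = a_0 = 0
y_1 = S_1(0) = a_1 = 1
y_2 = S_2(0) = a_2 = -1
y_3 = S_2(2) = 0
t_q=3/2 is in segment 0 (τ=3/2); S_0(τ)=1267/752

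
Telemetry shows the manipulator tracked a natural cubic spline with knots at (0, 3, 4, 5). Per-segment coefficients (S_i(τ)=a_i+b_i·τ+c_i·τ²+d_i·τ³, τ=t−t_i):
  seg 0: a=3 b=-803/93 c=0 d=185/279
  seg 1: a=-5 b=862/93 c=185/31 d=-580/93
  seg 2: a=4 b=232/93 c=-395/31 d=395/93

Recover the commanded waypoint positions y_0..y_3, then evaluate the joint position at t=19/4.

y_0=3 y_1=-5 y_2=4 y_3=-2
S(19/4) = 983/1984

y_0 = S_0(0) = a_0 = 3
y_1 = S_1(0) = a_1 = -5
y_2 = S_2(0) = a_2 = 4
y_3 = S_2(1) = -2
t_q=19/4 is in segment 2 (τ=3/4); S_2(τ)=983/1984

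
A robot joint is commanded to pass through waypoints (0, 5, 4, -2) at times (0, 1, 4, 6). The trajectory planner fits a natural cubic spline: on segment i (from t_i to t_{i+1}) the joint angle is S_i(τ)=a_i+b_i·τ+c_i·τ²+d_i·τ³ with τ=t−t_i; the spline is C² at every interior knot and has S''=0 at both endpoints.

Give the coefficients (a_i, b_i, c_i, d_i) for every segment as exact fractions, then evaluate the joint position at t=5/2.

  seg 0: a=0 b=1201/213 c=0 d=-136/213
  seg 1: a=5 b=793/213 c=-136/71 d=40/213
  seg 2: a=4 b=-575/213 c=-16/71 d=8/213
S(5/2) = 981/142

Δ: Δ0=5, Δ1=-1/3, Δ2=-3
row 1: diag=8, rhs=-32; c'=3/8, d'=-4
row 2: denom=10−3·3/8=71/8; d'=(-16−3·-4)/(71/8)=-32/71
back: M2=-32/71
back: M1=-4−3/8·-32/71=-272/71
M: M0=0, M1=-272/71, M2=-32/71, M3=0
seg 0: a=0, c=M0/2=0, d=(M1−M0)/(6·1)=-136/213, b=Δ0−h0·(2M0+M1)/6=1201/213
seg 1: a=5, c=M1/2=-136/71, d=(M2−M1)/(6·3)=40/213, b=Δ1−h1·(2M1+M2)/6=793/213
seg 2: a=4, c=M2/2=-16/71, d=(M3−M2)/(6·2)=8/213, b=Δ2−h2·(2M2+M3)/6=-575/213
t_q=5/2 → seg 1, τ=3/2; S=5+793/213·τ+-136/71·τ²+40/213·τ³=981/142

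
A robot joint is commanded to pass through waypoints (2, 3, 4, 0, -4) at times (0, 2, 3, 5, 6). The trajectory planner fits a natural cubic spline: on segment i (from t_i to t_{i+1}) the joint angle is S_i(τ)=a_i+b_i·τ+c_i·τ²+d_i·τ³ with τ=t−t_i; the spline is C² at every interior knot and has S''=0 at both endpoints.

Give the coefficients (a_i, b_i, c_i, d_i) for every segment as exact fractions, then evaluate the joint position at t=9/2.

  seg 0: a=2 b=11/62 c=0 d=5/62
  seg 1: a=3 b=71/62 c=15/31 d=-39/62
  seg 2: a=4 b=7/31 c=-87/62 d=9/62
  seg 3: a=0 b=-113/31 c=-33/62 d=11/62
S(9/2) = 829/496

Δ: Δ0=1/2, Δ1=1, Δ2=-2, Δ3=-4
row 1: diag=6, rhs=3; c'=1/6, d'=1/2
row 2: denom=6−1·1/6=35/6; d'=(-18−1·1/2)/(35/6)=-111/35
row 3: denom=6−2·12/35=186/35; d'=(-12−2·-111/35)/(186/35)=-33/31
back: M3=-33/31
back: M2=-111/35−12/35·-33/31=-87/31
back: M1=1/2−1/6·-87/31=30/31
M: M0=0, M1=30/31, M2=-87/31, M3=-33/31, M4=0
seg 0: a=2, c=M0/2=0, d=(M1−M0)/(6·2)=5/62, b=Δ0−h0·(2M0+M1)/6=11/62
seg 1: a=3, c=M1/2=15/31, d=(M2−M1)/(6·1)=-39/62, b=Δ1−h1·(2M1+M2)/6=71/62
seg 2: a=4, c=M2/2=-87/62, d=(M3−M2)/(6·2)=9/62, b=Δ2−h2·(2M2+M3)/6=7/31
seg 3: a=0, c=M3/2=-33/62, d=(M4−M3)/(6·1)=11/62, b=Δ3−h3·(2M3+M4)/6=-113/31
t_q=9/2 → seg 2, τ=3/2; S=4+7/31·τ+-87/62·τ²+9/62·τ³=829/496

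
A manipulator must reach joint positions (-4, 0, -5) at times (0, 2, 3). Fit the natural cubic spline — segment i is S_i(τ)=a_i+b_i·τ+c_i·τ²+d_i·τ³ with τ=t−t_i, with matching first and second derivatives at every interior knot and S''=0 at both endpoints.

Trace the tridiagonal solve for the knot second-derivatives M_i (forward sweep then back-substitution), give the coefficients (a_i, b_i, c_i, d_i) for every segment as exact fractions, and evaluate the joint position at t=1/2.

  seg 0: a=-4 b=13/3 c=0 d=-7/12
  seg 1: a=0 b=-8/3 c=-7/2 d=7/6
S(1/2) = -61/32

Δ: Δ0=2, Δ1=-5
row 1: diag=6, rhs=-42; c'=1/6, d'=-7
back: M1=-7
M: M0=0, M1=-7, M2=0
seg 0: a=-4, c=M0/2=0, d=(M1−M0)/(6·2)=-7/12, b=Δ0−h0·(2M0+M1)/6=13/3
seg 1: a=0, c=M1/2=-7/2, d=(M2−M1)/(6·1)=7/6, b=Δ1−h1·(2M1+M2)/6=-8/3
t_q=1/2 → seg 0, τ=1/2; S=-4+13/3·τ+0·τ²+-7/12·τ³=-61/32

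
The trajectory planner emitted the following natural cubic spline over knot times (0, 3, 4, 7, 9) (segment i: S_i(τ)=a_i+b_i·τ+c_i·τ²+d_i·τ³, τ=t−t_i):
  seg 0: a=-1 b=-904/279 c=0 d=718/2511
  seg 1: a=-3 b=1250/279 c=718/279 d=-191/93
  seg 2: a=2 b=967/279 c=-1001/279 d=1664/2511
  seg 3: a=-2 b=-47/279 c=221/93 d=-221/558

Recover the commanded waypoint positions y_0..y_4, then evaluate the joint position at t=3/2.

y_0=-1 y_1=-3 y_2=2 y_3=-2 y_4=4
S(3/2) = -607/124

y_0 = S_0(0) = a_0 = -1
y_1 = S_1(0) = a_1 = -3
y_2 = S_2(0) = a_2 = 2
y_3 = S_3(0) = a_3 = -2
y_4 = S_3(2) = 4
t_q=3/2 is in segment 0 (τ=3/2); S_0(τ)=-607/124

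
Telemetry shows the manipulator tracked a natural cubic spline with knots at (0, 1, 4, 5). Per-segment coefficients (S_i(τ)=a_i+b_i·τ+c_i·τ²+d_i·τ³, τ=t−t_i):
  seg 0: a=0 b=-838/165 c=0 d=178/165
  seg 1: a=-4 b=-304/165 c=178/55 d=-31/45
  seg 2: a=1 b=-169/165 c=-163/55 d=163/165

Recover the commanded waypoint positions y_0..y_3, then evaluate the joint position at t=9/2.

y_0 = S_0(0) = a_0 = 0
y_1 = S_1(0) = a_1 = -4
y_2 = S_2(0) = a_2 = 1
y_3 = S_2(1) = -2
t_q=9/2 is in segment 2 (τ=1/2); S_2(τ)=-57/440

y_0=0 y_1=-4 y_2=1 y_3=-2
S(9/2) = -57/440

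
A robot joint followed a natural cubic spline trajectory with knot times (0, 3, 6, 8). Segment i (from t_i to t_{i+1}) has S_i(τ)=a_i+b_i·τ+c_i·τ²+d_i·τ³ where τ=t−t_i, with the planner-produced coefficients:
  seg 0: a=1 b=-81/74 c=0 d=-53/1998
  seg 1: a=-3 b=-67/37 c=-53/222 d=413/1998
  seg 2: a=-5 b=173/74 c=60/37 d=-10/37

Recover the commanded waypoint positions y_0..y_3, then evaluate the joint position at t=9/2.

y_0=1 y_1=-3 y_2=-5 y_3=4
S(9/2) = -3289/592

y_0 = S_0(0) = a_0 = 1
y_1 = S_1(0) = a_1 = -3
y_2 = S_2(0) = a_2 = -5
y_3 = S_2(2) = 4
t_q=9/2 is in segment 1 (τ=3/2); S_1(τ)=-3289/592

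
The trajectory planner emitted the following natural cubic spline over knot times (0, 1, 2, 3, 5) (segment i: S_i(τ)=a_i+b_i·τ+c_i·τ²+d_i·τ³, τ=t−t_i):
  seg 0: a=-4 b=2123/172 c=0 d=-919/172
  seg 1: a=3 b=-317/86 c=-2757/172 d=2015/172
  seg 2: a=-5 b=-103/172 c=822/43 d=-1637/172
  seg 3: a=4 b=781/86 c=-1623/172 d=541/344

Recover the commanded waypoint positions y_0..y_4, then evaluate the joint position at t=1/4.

y_0 = S_0(0) = a_0 = -4
y_1 = S_1(0) = a_1 = 3
y_2 = S_2(0) = a_2 = -5
y_3 = S_3(0) = a_3 = 4
y_4 = S_3(2) = -3
t_q=1/4 is in segment 0 (τ=1/4); S_0(τ)=-10983/11008

y_0=-4 y_1=3 y_2=-5 y_3=4 y_4=-3
S(1/4) = -10983/11008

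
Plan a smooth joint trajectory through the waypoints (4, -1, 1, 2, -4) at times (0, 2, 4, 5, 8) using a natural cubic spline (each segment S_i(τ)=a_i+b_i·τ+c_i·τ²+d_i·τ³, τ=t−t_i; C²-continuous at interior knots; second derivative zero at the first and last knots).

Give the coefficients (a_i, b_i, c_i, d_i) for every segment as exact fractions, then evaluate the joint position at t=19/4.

Δ: Δ0=-5/2, Δ1=1, Δ2=1, Δ3=-2
row 1: diag=8, rhs=21; c'=1/4, d'=21/8
row 2: denom=6−2·1/4=11/2; d'=(0−2·21/8)/(11/2)=-21/22
row 3: denom=8−1·2/11=86/11; d'=(-18−1·-21/22)/(86/11)=-375/172
back: M3=-375/172
back: M2=-21/22−2/11·-375/172=-24/43
back: M1=21/8−1/4·-24/43=951/344
M: M0=0, M1=951/344, M2=-24/43, M3=-375/172, M4=0
seg 0: a=4, c=M0/2=0, d=(M1−M0)/(6·2)=317/1376, b=Δ0−h0·(2M0+M1)/6=-1177/344
seg 1: a=-1, c=M1/2=951/688, d=(M2−M1)/(6·2)=-381/1376, b=Δ1−h1·(2M1+M2)/6=-113/172
seg 2: a=1, c=M2/2=-12/43, d=(M3−M2)/(6·1)=-93/344, b=Δ2−h2·(2M2+M3)/6=533/344
seg 3: a=2, c=M3/2=-375/344, d=(M4−M3)/(6·3)=125/1032, b=Δ3−h3·(2M3+M4)/6=31/172
t_q=19/4 → seg 2, τ=3/4; S=1+533/344·τ+-12/43·τ²+-93/344·τ³=41633/22016

  seg 0: a=4 b=-1177/344 c=0 d=317/1376
  seg 1: a=-1 b=-113/172 c=951/688 d=-381/1376
  seg 2: a=1 b=533/344 c=-12/43 d=-93/344
  seg 3: a=2 b=31/172 c=-375/344 d=125/1032
S(19/4) = 41633/22016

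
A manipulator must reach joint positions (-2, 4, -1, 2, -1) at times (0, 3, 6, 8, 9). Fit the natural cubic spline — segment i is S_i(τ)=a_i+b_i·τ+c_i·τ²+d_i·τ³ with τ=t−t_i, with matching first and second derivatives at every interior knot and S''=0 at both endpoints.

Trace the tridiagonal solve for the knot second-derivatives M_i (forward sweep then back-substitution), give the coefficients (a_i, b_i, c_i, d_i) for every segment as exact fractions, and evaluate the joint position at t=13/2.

Δ: Δ0=2, Δ1=-5/3, Δ2=3/2, Δ3=-3
row 1: diag=12, rhs=-22; c'=1/4, d'=-11/6
row 2: denom=10−3·1/4=37/4; d'=(19−3·-11/6)/(37/4)=98/37
row 3: denom=6−2·8/37=206/37; d'=(-27−2·98/37)/(206/37)=-1195/206
back: M3=-1195/206
back: M2=98/37−8/37·-1195/206=402/103
back: M1=-11/6−1/4·402/103=-868/309
M: M0=0, M1=-868/309, M2=402/103, M3=-1195/206, M4=0
seg 0: a=-2, c=M0/2=0, d=(M1−M0)/(6·3)=-434/2781, b=Δ0−h0·(2M0+M1)/6=1052/309
seg 1: a=4, c=M1/2=-434/309, d=(M2−M1)/(6·3)=1037/2781, b=Δ1−h1·(2M1+M2)/6=-250/309
seg 2: a=-1, c=M2/2=201/103, d=(M3−M2)/(6·2)=-1999/2472, b=Δ2−h2·(2M2+M3)/6=257/309
seg 3: a=2, c=M3/2=-1195/412, d=(M4−M3)/(6·1)=1195/1236, b=Δ3−h3·(2M3+M4)/6=-659/618
t_q=13/2 → seg 2, τ=1/2; S=-1+257/309·τ+201/103·τ²+-1999/2472·τ³=-1301/6592

  seg 0: a=-2 b=1052/309 c=0 d=-434/2781
  seg 1: a=4 b=-250/309 c=-434/309 d=1037/2781
  seg 2: a=-1 b=257/309 c=201/103 d=-1999/2472
  seg 3: a=2 b=-659/618 c=-1195/412 d=1195/1236
S(13/2) = -1301/6592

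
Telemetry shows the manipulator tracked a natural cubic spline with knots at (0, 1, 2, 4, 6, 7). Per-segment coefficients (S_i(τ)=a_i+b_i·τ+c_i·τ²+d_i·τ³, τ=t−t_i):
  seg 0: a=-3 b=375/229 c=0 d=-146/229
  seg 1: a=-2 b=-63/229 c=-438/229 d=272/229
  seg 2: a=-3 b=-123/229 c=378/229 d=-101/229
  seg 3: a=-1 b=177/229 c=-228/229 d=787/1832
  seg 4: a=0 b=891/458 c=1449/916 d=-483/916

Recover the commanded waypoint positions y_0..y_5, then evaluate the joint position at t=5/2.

y_0 = S_0(0) = a_0 = -3
y_1 = S_1(0) = a_1 = -2
y_2 = S_2(0) = a_2 = -3
y_3 = S_3(0) = a_3 = -1
y_4 = S_4(0) = a_4 = 0
y_5 = S_4(1) = 3
t_q=5/2 is in segment 2 (τ=1/2); S_2(τ)=-5333/1832

y_0=-3 y_1=-2 y_2=-3 y_3=-1 y_4=0 y_5=3
S(5/2) = -5333/1832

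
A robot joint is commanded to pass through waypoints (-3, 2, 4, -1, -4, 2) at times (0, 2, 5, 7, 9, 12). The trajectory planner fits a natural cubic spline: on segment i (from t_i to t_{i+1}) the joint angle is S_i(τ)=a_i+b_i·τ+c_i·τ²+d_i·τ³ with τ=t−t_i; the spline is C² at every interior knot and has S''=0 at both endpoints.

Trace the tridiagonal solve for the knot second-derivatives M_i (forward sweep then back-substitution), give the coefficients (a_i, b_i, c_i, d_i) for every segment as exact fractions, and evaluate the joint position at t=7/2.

  seg 0: a=-3 b=8725/3258 c=0 d=-145/3258
  seg 1: a=2 b=6985/3258 c=-145/543 d=-2203/29322
  seg 2: a=4 b=-2422/1629 c=-3073/3258 d=2845/13032
  seg 3: a=-1 b=-2867/1086 c=2389/6516 d=1325/13032
  seg 4: a=-4 b=76/1629 c=1591/1629 d=-1591/14661
S(7/2) = 12631/2896

Δ: Δ0=5/2, Δ1=2/3, Δ2=-5/2, Δ3=-3/2, Δ4=2
row 1: diag=10, rhs=-11; c'=3/10, d'=-11/10
row 2: denom=10−3·3/10=91/10; d'=(-19−3·-11/10)/(91/10)=-157/91
row 3: denom=8−2·20/91=688/91; d'=(6−2·-157/91)/(688/91)=5/4
row 4: denom=10−2·91/344=1629/172; d'=(21−2·5/4)/(1629/172)=3182/1629
back: M4=3182/1629
back: M3=5/4−91/344·3182/1629=2389/3258
back: M2=-157/91−20/91·2389/3258=-3073/1629
back: M1=-11/10−3/10·-3073/1629=-290/543
M: M0=0, M1=-290/543, M2=-3073/1629, M3=2389/3258, M4=3182/1629, M5=0
seg 0: a=-3, c=M0/2=0, d=(M1−M0)/(6·2)=-145/3258, b=Δ0−h0·(2M0+M1)/6=8725/3258
seg 1: a=2, c=M1/2=-145/543, d=(M2−M1)/(6·3)=-2203/29322, b=Δ1−h1·(2M1+M2)/6=6985/3258
seg 2: a=4, c=M2/2=-3073/3258, d=(M3−M2)/(6·2)=2845/13032, b=Δ2−h2·(2M2+M3)/6=-2422/1629
seg 3: a=-1, c=M3/2=2389/6516, d=(M4−M3)/(6·2)=1325/13032, b=Δ3−h3·(2M3+M4)/6=-2867/1086
seg 4: a=-4, c=M4/2=1591/1629, d=(M5−M4)/(6·3)=-1591/14661, b=Δ4−h4·(2M4+M5)/6=76/1629
t_q=7/2 → seg 1, τ=3/2; S=2+6985/3258·τ+-145/543·τ²+-2203/29322·τ³=12631/2896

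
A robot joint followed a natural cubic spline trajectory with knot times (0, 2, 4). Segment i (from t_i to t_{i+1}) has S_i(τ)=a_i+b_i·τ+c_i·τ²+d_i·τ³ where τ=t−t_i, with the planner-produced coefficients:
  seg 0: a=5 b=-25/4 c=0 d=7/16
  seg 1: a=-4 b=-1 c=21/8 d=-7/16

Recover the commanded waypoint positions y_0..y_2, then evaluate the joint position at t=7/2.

y_0 = S_0(0) = a_0 = 5
y_1 = S_1(0) = a_1 = -4
y_2 = S_1(2) = 1
t_q=7/2 is in segment 1 (τ=3/2); S_1(τ)=-137/128

y_0=5 y_1=-4 y_2=1
S(7/2) = -137/128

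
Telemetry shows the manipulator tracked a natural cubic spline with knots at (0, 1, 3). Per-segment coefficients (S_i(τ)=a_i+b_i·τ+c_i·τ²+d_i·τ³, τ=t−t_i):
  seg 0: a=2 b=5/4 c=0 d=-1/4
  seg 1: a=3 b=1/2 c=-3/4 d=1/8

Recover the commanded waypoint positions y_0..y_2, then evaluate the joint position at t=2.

y_0 = S_0(0) = a_0 = 2
y_1 = S_1(0) = a_1 = 3
y_2 = S_1(2) = 2
t_q=2 is in segment 1 (τ=1); S_1(τ)=23/8

y_0=2 y_1=3 y_2=2
S(2) = 23/8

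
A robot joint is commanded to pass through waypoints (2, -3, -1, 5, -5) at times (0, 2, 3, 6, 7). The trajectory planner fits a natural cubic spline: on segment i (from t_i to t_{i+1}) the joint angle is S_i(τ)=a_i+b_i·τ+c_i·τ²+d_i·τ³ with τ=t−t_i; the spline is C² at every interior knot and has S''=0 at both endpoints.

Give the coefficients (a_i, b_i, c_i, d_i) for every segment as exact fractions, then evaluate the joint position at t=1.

  seg 0: a=2 b=-614/161 c=0 d=423/1288
  seg 1: a=-3 b=41/322 c=1269/644 d=-9/92
  seg 2: a=-1 b=2431/644 c=270/161 d=-487/644
  seg 3: a=5 b=-2119/322 c=-3303/644 d=1101/644
S(1) = -1913/1288

Δ: Δ0=-5/2, Δ1=2, Δ2=2, Δ3=-10
row 1: diag=6, rhs=27; c'=1/6, d'=9/2
row 2: denom=8−1·1/6=47/6; d'=(0−1·9/2)/(47/6)=-27/47
row 3: denom=8−3·18/47=322/47; d'=(-72−3·-27/47)/(322/47)=-3303/322
back: M3=-3303/322
back: M2=-27/47−18/47·-3303/322=540/161
back: M1=9/2−1/6·540/161=1269/322
M: M0=0, M1=1269/322, M2=540/161, M3=-3303/322, M4=0
seg 0: a=2, c=M0/2=0, d=(M1−M0)/(6·2)=423/1288, b=Δ0−h0·(2M0+M1)/6=-614/161
seg 1: a=-3, c=M1/2=1269/644, d=(M2−M1)/(6·1)=-9/92, b=Δ1−h1·(2M1+M2)/6=41/322
seg 2: a=-1, c=M2/2=270/161, d=(M3−M2)/(6·3)=-487/644, b=Δ2−h2·(2M2+M3)/6=2431/644
seg 3: a=5, c=M3/2=-3303/644, d=(M4−M3)/(6·1)=1101/644, b=Δ3−h3·(2M3+M4)/6=-2119/322
t_q=1 → seg 0, τ=1; S=2+-614/161·τ+0·τ²+423/1288·τ³=-1913/1288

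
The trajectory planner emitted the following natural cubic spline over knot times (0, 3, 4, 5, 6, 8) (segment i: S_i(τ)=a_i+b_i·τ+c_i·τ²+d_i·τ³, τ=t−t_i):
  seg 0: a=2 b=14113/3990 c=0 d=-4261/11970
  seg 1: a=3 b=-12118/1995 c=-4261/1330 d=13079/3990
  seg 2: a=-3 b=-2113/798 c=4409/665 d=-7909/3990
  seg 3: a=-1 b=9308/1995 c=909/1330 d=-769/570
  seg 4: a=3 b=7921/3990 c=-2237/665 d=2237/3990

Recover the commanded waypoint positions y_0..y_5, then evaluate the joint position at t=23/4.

y_0=2 y_1=3 y_2=-3 y_3=-1 y_4=3 y_5=-2
S(23/4) = 197013/85120

y_0 = S_0(0) = a_0 = 2
y_1 = S_1(0) = a_1 = 3
y_2 = S_2(0) = a_2 = -3
y_3 = S_3(0) = a_3 = -1
y_4 = S_4(0) = a_4 = 3
y_5 = S_4(2) = -2
t_q=23/4 is in segment 3 (τ=3/4); S_3(τ)=197013/85120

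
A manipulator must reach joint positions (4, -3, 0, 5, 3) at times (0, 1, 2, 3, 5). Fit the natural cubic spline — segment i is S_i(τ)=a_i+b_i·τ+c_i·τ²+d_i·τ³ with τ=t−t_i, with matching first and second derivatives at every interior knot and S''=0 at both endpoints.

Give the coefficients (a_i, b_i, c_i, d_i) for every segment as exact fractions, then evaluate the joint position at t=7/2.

  seg 0: a=4 b=-407/43 c=0 d=106/43
  seg 1: a=-3 b=-89/43 c=318/43 d=-100/43
  seg 2: a=0 b=247/43 c=18/43 d=-50/43
  seg 3: a=5 b=133/43 c=-132/43 d=22/43
S(7/2) = 1005/172

Δ: Δ0=-7, Δ1=3, Δ2=5, Δ3=-1
row 1: diag=4, rhs=60; c'=1/4, d'=15
row 2: denom=4−1·1/4=15/4; d'=(12−1·15)/(15/4)=-4/5
row 3: denom=6−1·4/15=86/15; d'=(-36−1·-4/5)/(86/15)=-264/43
back: M3=-264/43
back: M2=-4/5−4/15·-264/43=36/43
back: M1=15−1/4·36/43=636/43
M: M0=0, M1=636/43, M2=36/43, M3=-264/43, M4=0
seg 0: a=4, c=M0/2=0, d=(M1−M0)/(6·1)=106/43, b=Δ0−h0·(2M0+M1)/6=-407/43
seg 1: a=-3, c=M1/2=318/43, d=(M2−M1)/(6·1)=-100/43, b=Δ1−h1·(2M1+M2)/6=-89/43
seg 2: a=0, c=M2/2=18/43, d=(M3−M2)/(6·1)=-50/43, b=Δ2−h2·(2M2+M3)/6=247/43
seg 3: a=5, c=M3/2=-132/43, d=(M4−M3)/(6·2)=22/43, b=Δ3−h3·(2M3+M4)/6=133/43
t_q=7/2 → seg 3, τ=1/2; S=5+133/43·τ+-132/43·τ²+22/43·τ³=1005/172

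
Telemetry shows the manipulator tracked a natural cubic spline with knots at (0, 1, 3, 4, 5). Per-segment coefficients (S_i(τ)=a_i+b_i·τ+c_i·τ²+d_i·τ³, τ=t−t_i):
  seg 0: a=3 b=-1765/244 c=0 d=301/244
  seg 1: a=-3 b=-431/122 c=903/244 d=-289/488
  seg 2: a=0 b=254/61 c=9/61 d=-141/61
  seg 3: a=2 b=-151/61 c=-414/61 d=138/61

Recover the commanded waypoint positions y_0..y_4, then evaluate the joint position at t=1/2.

y_0=3 y_1=-3 y_2=0 y_3=2 y_4=-5
S(1/2) = -903/1952

y_0 = S_0(0) = a_0 = 3
y_1 = S_1(0) = a_1 = -3
y_2 = S_2(0) = a_2 = 0
y_3 = S_3(0) = a_3 = 2
y_4 = S_3(1) = -5
t_q=1/2 is in segment 0 (τ=1/2); S_0(τ)=-903/1952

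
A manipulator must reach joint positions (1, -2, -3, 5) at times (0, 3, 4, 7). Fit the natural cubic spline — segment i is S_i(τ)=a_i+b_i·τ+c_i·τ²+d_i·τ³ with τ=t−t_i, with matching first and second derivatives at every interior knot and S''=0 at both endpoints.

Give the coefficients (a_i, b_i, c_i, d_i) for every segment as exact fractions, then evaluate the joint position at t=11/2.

Δ: Δ0=-1, Δ1=-1, Δ2=8/3
row 1: diag=8, rhs=0; c'=1/8, d'=0
row 2: denom=8−1·1/8=63/8; d'=(22−1·0)/(63/8)=176/63
back: M2=176/63
back: M1=0−1/8·176/63=-22/63
M: M0=0, M1=-22/63, M2=176/63, M3=0
seg 0: a=1, c=M0/2=0, d=(M1−M0)/(6·3)=-11/567, b=Δ0−h0·(2M0+M1)/6=-52/63
seg 1: a=-2, c=M1/2=-11/63, d=(M2−M1)/(6·1)=11/21, b=Δ1−h1·(2M1+M2)/6=-85/63
seg 2: a=-3, c=M2/2=88/63, d=(M3−M2)/(6·3)=-88/567, b=Δ2−h2·(2M2+M3)/6=-8/63
t_q=11/2 → seg 2, τ=3/2; S=-3+-8/63·τ+88/63·τ²+-88/567·τ³=-4/7

  seg 0: a=1 b=-52/63 c=0 d=-11/567
  seg 1: a=-2 b=-85/63 c=-11/63 d=11/21
  seg 2: a=-3 b=-8/63 c=88/63 d=-88/567
S(11/2) = -4/7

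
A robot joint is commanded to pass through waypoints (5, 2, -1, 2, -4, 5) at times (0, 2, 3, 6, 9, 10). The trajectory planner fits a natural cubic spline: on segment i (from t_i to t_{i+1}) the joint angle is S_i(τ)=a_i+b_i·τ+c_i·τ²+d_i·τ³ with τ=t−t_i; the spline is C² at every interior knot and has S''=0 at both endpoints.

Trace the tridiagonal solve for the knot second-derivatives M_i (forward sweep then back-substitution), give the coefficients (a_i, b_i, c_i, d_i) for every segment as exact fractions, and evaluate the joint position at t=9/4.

  seg 0: a=5 b=-1717/2438 c=0 d=-485/2438
  seg 1: a=2 b=-7537/2438 c=-1455/1219 d=3133/2438
  seg 2: a=-1 b=-1979/1219 c=6489/2438 d=-4357/7314
  seg 3: a=2 b=-4237/2438 c=-3291/1219 d=2123/2438
  seg 4: a=-4 b=6796/1219 c=12525/2438 d=-4175/2438
S(9/4) = 7955/6784

Δ: Δ0=-3/2, Δ1=-3, Δ2=1, Δ3=-2, Δ4=9
row 1: diag=6, rhs=-9; c'=1/6, d'=-3/2
row 2: denom=8−1·1/6=47/6; d'=(24−1·-3/2)/(47/6)=153/47
row 3: denom=12−3·18/47=510/47; d'=(-18−3·153/47)/(510/47)=-87/34
row 4: denom=8−3·47/170=1219/170; d'=(66−3·-87/34)/(1219/170)=12525/1219
back: M4=12525/1219
back: M3=-87/34−47/170·12525/1219=-6582/1219
back: M2=153/47−18/47·-6582/1219=6489/1219
back: M1=-3/2−1/6·6489/1219=-2910/1219
M: M0=0, M1=-2910/1219, M2=6489/1219, M3=-6582/1219, M4=12525/1219, M5=0
seg 0: a=5, c=M0/2=0, d=(M1−M0)/(6·2)=-485/2438, b=Δ0−h0·(2M0+M1)/6=-1717/2438
seg 1: a=2, c=M1/2=-1455/1219, d=(M2−M1)/(6·1)=3133/2438, b=Δ1−h1·(2M1+M2)/6=-7537/2438
seg 2: a=-1, c=M2/2=6489/2438, d=(M3−M2)/(6·3)=-4357/7314, b=Δ2−h2·(2M2+M3)/6=-1979/1219
seg 3: a=2, c=M3/2=-3291/1219, d=(M4−M3)/(6·3)=2123/2438, b=Δ3−h3·(2M3+M4)/6=-4237/2438
seg 4: a=-4, c=M4/2=12525/2438, d=(M5−M4)/(6·1)=-4175/2438, b=Δ4−h4·(2M4+M5)/6=6796/1219
t_q=9/4 → seg 1, τ=1/4; S=2+-7537/2438·τ+-1455/1219·τ²+3133/2438·τ³=7955/6784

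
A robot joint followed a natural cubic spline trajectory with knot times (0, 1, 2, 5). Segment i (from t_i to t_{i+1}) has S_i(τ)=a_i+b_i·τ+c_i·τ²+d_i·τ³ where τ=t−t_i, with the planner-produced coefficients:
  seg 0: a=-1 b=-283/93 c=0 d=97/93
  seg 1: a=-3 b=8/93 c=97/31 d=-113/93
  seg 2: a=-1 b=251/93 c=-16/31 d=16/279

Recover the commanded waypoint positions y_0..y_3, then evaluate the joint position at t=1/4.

y_0=-1 y_1=-3 y_2=-1 y_3=4
S(1/4) = -3461/1984

y_0 = S_0(0) = a_0 = -1
y_1 = S_1(0) = a_1 = -3
y_2 = S_2(0) = a_2 = -1
y_3 = S_2(3) = 4
t_q=1/4 is in segment 0 (τ=1/4); S_0(τ)=-3461/1984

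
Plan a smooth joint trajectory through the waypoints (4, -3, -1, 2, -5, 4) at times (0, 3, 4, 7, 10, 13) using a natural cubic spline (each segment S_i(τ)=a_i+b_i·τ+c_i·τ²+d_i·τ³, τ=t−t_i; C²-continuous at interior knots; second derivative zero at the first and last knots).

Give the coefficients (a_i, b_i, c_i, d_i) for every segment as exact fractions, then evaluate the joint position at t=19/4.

Δ: Δ0=-7/3, Δ1=2, Δ2=1, Δ3=-7/3, Δ4=3
row 1: diag=8, rhs=26; c'=1/8, d'=13/4
row 2: denom=8−1·1/8=63/8; d'=(-6−1·13/4)/(63/8)=-74/63
row 3: denom=12−3·8/21=76/7; d'=(-20−3·-74/63)/(76/7)=-173/114
row 4: denom=12−3·21/76=849/76; d'=(32−3·-173/114)/(849/76)=926/283
back: M4=926/283
back: M3=-173/114−21/76·926/283=-2056/849
back: M2=-74/63−8/21·-2056/849=-214/849
back: M1=13/4−1/8·-214/849=2786/849
M: M0=0, M1=2786/849, M2=-214/849, M3=-2056/849, M4=926/283, M5=0
seg 0: a=4, c=M0/2=0, d=(M1−M0)/(6·3)=1393/7641, b=Δ0−h0·(2M0+M1)/6=-3374/849
seg 1: a=-3, c=M1/2=1393/849, d=(M2−M1)/(6·1)=-500/849, b=Δ1−h1·(2M1+M2)/6=805/849
seg 2: a=-1, c=M2/2=-107/849, d=(M3−M2)/(6·3)=-307/2547, b=Δ2−h2·(2M2+M3)/6=697/283
seg 3: a=2, c=M3/2=-1028/849, d=(M4−M3)/(6·3)=2417/7641, b=Δ3−h3·(2M3+M4)/6=-438/283
seg 4: a=-5, c=M4/2=463/283, d=(M5−M4)/(6·3)=-463/2547, b=Δ4−h4·(2M4+M5)/6=-77/283
t_q=19/4 → seg 2, τ=3/4; S=-1+697/283·τ+-107/849·τ²+-307/2547·τ³=13139/18112

  seg 0: a=4 b=-3374/849 c=0 d=1393/7641
  seg 1: a=-3 b=805/849 c=1393/849 d=-500/849
  seg 2: a=-1 b=697/283 c=-107/849 d=-307/2547
  seg 3: a=2 b=-438/283 c=-1028/849 d=2417/7641
  seg 4: a=-5 b=-77/283 c=463/283 d=-463/2547
S(19/4) = 13139/18112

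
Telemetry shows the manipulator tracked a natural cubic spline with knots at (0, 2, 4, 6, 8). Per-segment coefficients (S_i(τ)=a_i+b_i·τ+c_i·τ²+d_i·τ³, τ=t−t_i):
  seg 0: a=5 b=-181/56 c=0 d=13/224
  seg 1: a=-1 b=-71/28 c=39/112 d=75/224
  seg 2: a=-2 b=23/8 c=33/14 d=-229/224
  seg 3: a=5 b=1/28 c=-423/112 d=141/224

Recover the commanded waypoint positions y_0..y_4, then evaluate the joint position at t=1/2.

y_0 = S_0(0) = a_0 = 5
y_1 = S_1(0) = a_1 = -1
y_2 = S_2(0) = a_2 = -2
y_3 = S_3(0) = a_3 = 5
y_4 = S_3(2) = -5
t_q=1/2 is in segment 0 (τ=1/2); S_0(τ)=6077/1792

y_0=5 y_1=-1 y_2=-2 y_3=5 y_4=-5
S(1/2) = 6077/1792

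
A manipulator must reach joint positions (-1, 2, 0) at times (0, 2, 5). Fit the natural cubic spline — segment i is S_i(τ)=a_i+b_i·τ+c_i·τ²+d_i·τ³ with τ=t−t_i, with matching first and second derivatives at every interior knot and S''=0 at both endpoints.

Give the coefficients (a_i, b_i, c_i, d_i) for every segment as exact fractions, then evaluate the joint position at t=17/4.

  seg 0: a=-1 b=29/15 c=0 d=-13/120
  seg 1: a=2 b=19/30 c=-13/20 d=13/180
S(17/4) = 245/256

Δ: Δ0=3/2, Δ1=-2/3
row 1: diag=10, rhs=-13; c'=3/10, d'=-13/10
back: M1=-13/10
M: M0=0, M1=-13/10, M2=0
seg 0: a=-1, c=M0/2=0, d=(M1−M0)/(6·2)=-13/120, b=Δ0−h0·(2M0+M1)/6=29/15
seg 1: a=2, c=M1/2=-13/20, d=(M2−M1)/(6·3)=13/180, b=Δ1−h1·(2M1+M2)/6=19/30
t_q=17/4 → seg 1, τ=9/4; S=2+19/30·τ+-13/20·τ²+13/180·τ³=245/256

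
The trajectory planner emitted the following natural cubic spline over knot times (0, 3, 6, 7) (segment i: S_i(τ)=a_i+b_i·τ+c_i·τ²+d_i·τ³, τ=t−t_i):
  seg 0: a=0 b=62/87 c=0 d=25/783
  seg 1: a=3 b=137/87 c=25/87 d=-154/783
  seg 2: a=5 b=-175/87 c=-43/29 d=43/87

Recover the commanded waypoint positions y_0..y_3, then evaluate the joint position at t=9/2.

y_0 = S_0(0) = a_0 = 0
y_1 = S_1(0) = a_1 = 3
y_2 = S_2(0) = a_2 = 5
y_3 = S_2(1) = 2
t_q=9/2 is in segment 1 (τ=3/2); S_1(τ)=155/29

y_0=0 y_1=3 y_2=5 y_3=2
S(9/2) = 155/29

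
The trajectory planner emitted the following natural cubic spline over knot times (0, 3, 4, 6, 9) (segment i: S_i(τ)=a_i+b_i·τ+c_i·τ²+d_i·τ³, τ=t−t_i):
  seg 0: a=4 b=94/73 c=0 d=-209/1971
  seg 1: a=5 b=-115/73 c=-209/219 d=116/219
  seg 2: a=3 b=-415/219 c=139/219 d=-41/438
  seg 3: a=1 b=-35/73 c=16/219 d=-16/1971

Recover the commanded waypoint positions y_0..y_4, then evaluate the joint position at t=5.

y_0=4 y_1=5 y_2=3 y_3=1 y_4=0
S(5) = 721/438

y_0 = S_0(0) = a_0 = 4
y_1 = S_1(0) = a_1 = 5
y_2 = S_2(0) = a_2 = 3
y_3 = S_3(0) = a_3 = 1
y_4 = S_3(3) = 0
t_q=5 is in segment 2 (τ=1); S_2(τ)=721/438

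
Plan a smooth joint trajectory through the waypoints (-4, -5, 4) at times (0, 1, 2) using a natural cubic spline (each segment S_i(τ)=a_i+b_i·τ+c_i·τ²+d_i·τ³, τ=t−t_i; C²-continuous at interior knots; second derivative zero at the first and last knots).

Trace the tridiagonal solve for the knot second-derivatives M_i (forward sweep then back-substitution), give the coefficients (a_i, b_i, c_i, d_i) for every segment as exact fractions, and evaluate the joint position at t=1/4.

Δ: Δ0=-1, Δ1=9
row 1: diag=4, rhs=60; c'=1/4, d'=15
back: M1=15
M: M0=0, M1=15, M2=0
seg 0: a=-4, c=M0/2=0, d=(M1−M0)/(6·1)=5/2, b=Δ0−h0·(2M0+M1)/6=-7/2
seg 1: a=-5, c=M1/2=15/2, d=(M2−M1)/(6·1)=-5/2, b=Δ1−h1·(2M1+M2)/6=4
t_q=1/4 → seg 0, τ=1/4; S=-4+-7/2·τ+0·τ²+5/2·τ³=-619/128

  seg 0: a=-4 b=-7/2 c=0 d=5/2
  seg 1: a=-5 b=4 c=15/2 d=-5/2
S(1/4) = -619/128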